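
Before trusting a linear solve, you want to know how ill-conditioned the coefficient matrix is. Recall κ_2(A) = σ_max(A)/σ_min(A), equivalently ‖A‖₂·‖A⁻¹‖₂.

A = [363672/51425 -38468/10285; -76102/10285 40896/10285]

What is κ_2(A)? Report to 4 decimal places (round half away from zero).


302.5000

AᵀA = [277045183684/2644530625 -29551071456/528906125; -29551071456/528906125 630453968/21156245]; tr = 1231321556/9150625, det = 45265984/228765625
eigenvalues of AᵀA: λ = (tr ± √(tr²−4·det))/2 = 3364/25, 13456/9150625
so κ_2 = √((3364/25) / (13456/9150625)) = 302.5000


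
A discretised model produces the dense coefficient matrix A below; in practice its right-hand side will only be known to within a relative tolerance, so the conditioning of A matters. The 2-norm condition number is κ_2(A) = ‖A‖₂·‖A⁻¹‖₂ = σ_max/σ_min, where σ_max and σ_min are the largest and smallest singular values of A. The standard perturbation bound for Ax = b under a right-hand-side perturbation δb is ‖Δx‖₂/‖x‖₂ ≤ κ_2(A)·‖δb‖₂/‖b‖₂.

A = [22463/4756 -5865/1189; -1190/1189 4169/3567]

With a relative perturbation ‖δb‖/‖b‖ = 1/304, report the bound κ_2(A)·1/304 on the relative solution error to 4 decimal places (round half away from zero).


AᵀA = [313649/13456 -246925/10092; -246925/10092 194506/7569]; tr = 7057/144, det = 49/144
eigenvalues of AᵀA: λ = (tr ± √(tr²−4·det))/2 = 49, 1/144
so κ_2 = √(49 / (1/144)) = 84.0000
κ_2(A)·‖δb‖/‖b‖ = 0.2763

0.2763


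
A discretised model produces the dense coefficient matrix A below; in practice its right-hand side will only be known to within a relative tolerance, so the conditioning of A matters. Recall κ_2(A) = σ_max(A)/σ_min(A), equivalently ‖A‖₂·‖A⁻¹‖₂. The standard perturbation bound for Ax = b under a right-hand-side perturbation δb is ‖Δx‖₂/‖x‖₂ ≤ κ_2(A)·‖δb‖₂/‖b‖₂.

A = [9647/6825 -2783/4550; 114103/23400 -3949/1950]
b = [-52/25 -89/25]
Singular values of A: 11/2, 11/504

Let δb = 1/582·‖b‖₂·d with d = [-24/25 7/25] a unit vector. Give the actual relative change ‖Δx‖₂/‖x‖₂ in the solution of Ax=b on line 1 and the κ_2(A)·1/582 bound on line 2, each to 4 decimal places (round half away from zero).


from the listed singular values, σ₁ = 11/2, σ_n = 11/504
κ_2(A) = (11/2) / (11/504) = 252.0000
bound on ‖Δx‖/‖x‖: κ·ε = 252.0000·1/582 = 0.4330
solve Ax = b  →  x = [16.9510 42.5734]
2-norm of b is 4.1231; of x, 45.8240
with δb = [-0.0068 0.0020], A·Δx = δb → ‖Δx‖ = 0.3246
relative error = 0.0071
so the bound overstates the realised error by a factor of ≈ 61.1267 (computed from the unrounded values)

0.0071
0.4330


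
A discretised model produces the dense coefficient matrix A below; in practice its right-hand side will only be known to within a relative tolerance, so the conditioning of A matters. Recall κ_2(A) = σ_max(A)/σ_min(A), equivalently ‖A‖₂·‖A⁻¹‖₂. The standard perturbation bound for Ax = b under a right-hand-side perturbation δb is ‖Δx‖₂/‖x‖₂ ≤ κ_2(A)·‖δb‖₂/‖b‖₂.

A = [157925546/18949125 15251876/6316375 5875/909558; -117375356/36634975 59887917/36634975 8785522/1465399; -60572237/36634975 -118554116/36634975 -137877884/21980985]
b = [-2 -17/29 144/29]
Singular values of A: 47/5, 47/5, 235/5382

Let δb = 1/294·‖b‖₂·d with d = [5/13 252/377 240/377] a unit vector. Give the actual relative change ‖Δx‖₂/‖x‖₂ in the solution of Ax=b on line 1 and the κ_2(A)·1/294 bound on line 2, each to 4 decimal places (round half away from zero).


0.0092
0.7322

from the listed singular values, σ₁ = 47/5, σ_n = 235/5382
κ = σ_max/σ_min = (47/5)/(235/5382) = 215.2800
κ_2(A)·‖δb‖/‖b‖ = 0.7322
solve Ax = b  →  x = [11.5781 -40.8361 17.2242]
‖b‖ = 5.3852, ‖x‖ = 45.8073
with δb = [0.0070 0.0122 0.0117], A·Δx = δb → ‖Δx‖ = 0.4195
realised ‖Δx‖/‖x‖ = 0.0092
realised/bound (from unrounded values) ≈ 0.0125


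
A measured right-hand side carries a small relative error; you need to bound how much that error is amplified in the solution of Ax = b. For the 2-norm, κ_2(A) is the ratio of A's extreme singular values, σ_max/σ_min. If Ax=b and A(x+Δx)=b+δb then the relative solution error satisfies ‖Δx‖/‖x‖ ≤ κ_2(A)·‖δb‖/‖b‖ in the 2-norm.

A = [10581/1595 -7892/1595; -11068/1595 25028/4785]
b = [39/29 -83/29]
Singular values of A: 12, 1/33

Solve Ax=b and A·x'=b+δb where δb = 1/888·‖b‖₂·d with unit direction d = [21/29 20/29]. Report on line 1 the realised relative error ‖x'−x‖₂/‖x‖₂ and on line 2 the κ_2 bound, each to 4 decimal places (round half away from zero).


largest singular value 12, smallest 1/33
κ = σ_max/σ_min = 12/(1/33) = 396.0000
perturbation bound = 396.0000·1/888 = 0.4459
solve Ax = b  →  x = [-19.6000 -26.5500]
2-norm of b is 3.1623; of x, 33.0009
re-solving with b+δb shifts x by Δx of norm 0.1175
relative error = 0.0036
realised/bound (from unrounded values) ≈ 0.0080

0.0036
0.4459


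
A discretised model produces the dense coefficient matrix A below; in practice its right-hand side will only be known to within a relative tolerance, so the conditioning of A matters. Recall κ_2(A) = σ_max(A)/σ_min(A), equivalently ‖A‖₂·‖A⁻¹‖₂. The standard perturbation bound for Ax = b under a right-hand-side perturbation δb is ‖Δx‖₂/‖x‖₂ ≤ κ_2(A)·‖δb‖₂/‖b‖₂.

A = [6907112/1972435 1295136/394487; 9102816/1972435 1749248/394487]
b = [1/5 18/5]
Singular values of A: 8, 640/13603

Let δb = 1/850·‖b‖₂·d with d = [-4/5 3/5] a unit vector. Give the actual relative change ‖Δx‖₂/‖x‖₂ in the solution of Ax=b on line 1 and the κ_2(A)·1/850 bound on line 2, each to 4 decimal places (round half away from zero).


from the listed singular values, σ₁ = 8, σ_n = 640/13603
condition number: 8 ÷ (640/13603) = 170.0375
worst-case relative error ≤ 170.0375 × 1/850 = 0.2000
solve Ax = b  →  x = [-29.0453 31.0413]
‖b‖₂ = 3.6056 and ‖x‖₂ = 42.5110
with δb = [-0.0034 0.0025], A·Δx = δb → ‖Δx‖ = 0.0902
relative error = 0.0021
so the bound overstates the realised error by a factor of ≈ 94.3235 (computed from the unrounded values)

0.0021
0.2000


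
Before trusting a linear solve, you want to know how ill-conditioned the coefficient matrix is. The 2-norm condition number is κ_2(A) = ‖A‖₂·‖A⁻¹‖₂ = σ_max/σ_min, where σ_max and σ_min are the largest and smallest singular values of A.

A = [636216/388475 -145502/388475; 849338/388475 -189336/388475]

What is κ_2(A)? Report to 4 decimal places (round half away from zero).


379.0000

form AᵀA = [45045833476/6036513025 -405409536/241460521; -405409536/241460521 2280758116/6036513025] with trace 28153832/3591025 and determinant 38416/89775625
λ_max, λ_min = (28153832/3591025 ± √31704647353344/515818422025)/2 = 196/25, 196/3591025
κ = σ_max/σ_min = (14/5)/(14/1895) = 379.0000


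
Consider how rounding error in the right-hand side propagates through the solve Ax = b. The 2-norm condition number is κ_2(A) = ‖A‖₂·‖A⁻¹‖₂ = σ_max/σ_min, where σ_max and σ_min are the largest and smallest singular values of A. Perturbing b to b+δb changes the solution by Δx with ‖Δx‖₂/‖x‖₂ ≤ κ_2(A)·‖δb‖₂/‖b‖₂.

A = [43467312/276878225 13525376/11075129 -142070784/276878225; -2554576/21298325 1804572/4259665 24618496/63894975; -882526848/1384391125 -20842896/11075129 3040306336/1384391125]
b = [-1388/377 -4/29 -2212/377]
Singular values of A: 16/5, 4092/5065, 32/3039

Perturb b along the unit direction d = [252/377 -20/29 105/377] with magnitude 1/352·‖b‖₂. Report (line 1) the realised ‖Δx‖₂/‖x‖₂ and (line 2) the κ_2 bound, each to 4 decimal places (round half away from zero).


largest singular value 16/5, smallest 32/3039
condition number: (16/5) ÷ (32/3039) = 303.9000
perturbation bound = 303.9000·1/352 = 0.8634
solve Ax = b  →  x = [-363.4705 -2.7232 -110.5120]
2-norm of b is 6.9282; of x, 379.9093
δb = ε·‖b‖·d = [0.0132 -0.0136 0.0055]; solving A·Δx = δb gives ‖Δx‖ = 1.8692
dividing the unrounded norms, ‖Δx‖/‖x‖ = 0.0049
tightness: 0.0049 against a bound of 0.8634 (unrounded ratio ≈ 0.0057)

0.0049
0.8634


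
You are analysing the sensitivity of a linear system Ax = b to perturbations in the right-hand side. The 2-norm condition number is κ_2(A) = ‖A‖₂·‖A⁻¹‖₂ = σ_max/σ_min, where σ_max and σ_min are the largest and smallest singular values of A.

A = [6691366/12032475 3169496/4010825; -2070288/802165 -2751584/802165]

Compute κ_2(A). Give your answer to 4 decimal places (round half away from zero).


146.7375

form AᵀA = [600324312676/86127575625 266776387856/28709191875; 266776387856/28709191875 118575887936/9569730625] with trace 66700292164/3445103025 and determinant 59969536/3445103025
char-poly roots: 484/25 and 123904/137804121
σ_max=√(484/25)=(22/5), σ_min=√(123904/137804121)=(352/11739) → κ = 146.7375


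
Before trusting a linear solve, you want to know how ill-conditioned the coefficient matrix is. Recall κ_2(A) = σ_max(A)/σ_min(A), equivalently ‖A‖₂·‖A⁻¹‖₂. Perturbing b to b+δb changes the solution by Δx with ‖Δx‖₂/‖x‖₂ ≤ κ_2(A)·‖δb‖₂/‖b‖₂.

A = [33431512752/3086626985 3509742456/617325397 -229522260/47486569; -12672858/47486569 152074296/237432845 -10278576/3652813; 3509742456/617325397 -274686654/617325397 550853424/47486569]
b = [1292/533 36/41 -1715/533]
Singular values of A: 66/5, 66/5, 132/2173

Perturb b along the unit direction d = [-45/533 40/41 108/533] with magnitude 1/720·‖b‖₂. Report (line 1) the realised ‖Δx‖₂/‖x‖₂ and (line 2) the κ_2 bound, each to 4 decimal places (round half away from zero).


0.3018
0.3018

largest singular value 66/5, smallest 132/2173
κ_2(A) = (66/5) / (132/2173) = 217.3000
bound on ‖Δx‖/‖x‖: κ·ε = 217.3000·1/720 = 0.3018
solve Ax = b  →  x = [0.0443 0.0905 -0.2956]
‖b‖₂ = 4.1231 and ‖x‖₂ = 0.3124
Δx = A⁻¹·δb where δb = 1/720·4.1231·d; ‖Δx‖ = 0.0943
relative error = 0.3018
realised/bound = 1 exactly: the bound is attained for this b and d


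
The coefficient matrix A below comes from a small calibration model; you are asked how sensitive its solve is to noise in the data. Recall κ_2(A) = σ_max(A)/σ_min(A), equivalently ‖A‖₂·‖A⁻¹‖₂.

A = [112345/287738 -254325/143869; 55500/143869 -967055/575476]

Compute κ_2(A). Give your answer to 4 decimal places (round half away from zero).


AᵀA = [29658025/98446084 -65883375/49223042; -65883375/49223042 2342562025/393784336]; tr = 1464125/234256, det = 625/937024
solving λ² − 1464125/234256·λ + 625/937024 = 0 gives λ = 25/4, 25/234256
σ_max=√(25/4)=(5/2), σ_min=√(25/234256)=(5/484) → κ = 242.0000

242.0000


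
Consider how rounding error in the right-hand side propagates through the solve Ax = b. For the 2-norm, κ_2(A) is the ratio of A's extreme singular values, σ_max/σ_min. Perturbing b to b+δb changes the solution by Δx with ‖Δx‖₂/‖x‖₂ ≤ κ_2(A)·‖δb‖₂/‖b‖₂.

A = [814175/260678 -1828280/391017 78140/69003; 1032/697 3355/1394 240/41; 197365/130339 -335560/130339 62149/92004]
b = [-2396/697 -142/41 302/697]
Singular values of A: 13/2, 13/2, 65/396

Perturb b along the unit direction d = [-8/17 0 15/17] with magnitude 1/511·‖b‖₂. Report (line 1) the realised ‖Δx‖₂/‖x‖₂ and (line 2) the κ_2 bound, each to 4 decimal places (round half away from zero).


0.0048
0.0775

from the listed singular values, σ₁ = 13/2, σ_n = 65/396
condition number: (13/2) ÷ (65/396) = 39.6000
perturbation bound = 39.6000·1/511 = 0.0775
solve Ax = b  →  x = [-10.2778 -5.1328 4.1183]
‖b‖ = 4.8990, ‖x‖ = 12.2040
with δb = [-0.0045 0.0000 0.0085], A·Δx = δb → ‖Δx‖ = 0.0584
realised ‖Δx‖/‖x‖ = 0.0048
tightness: 0.0048 against a bound of 0.0775 (unrounded ratio ≈ 0.0618)


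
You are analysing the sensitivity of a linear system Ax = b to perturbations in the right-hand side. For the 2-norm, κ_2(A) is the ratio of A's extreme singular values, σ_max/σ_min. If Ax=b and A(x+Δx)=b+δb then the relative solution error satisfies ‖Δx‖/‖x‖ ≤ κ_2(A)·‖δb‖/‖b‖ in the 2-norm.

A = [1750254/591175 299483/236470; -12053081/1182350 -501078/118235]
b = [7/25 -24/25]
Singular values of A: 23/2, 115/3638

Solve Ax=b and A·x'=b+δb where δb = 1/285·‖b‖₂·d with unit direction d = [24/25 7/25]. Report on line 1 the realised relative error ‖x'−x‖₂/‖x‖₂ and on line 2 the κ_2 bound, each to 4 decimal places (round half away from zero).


1.2765
1.2765

σ_max = 23/2, σ_min = 115/3638
κ_2(A) = (23/2) / (115/3638) = 363.8000
κ_2(A)·‖δb‖/‖b‖ = 1.2765
solve Ax = b  →  x = [0.0803 0.0334]
2-norm of b is 1.0000; of x, 0.0870
δb = ε·‖b‖·d = [0.0034 0.0010]; solving A·Δx = δb gives ‖Δx‖ = 0.1110
realised ‖Δx‖/‖x‖ = 1.2765
tightness: 1.2765 against a bound of 1.2765; the bound is attained (ratio 1)


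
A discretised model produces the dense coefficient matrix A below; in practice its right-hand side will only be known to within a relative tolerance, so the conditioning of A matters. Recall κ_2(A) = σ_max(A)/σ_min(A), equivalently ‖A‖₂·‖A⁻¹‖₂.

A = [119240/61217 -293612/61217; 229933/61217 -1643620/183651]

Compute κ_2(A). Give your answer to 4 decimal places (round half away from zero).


207.7500

AᵀA = [232136201/12967201 -1671118900/38901603; -1671118900/38901603 12032383264/116704809]; tr = 83559817/690561, det = 234256/690561
solving λ² − 83559817/690561·λ + 234256/690561 = 0 gives λ = 121, 1936/690561
σ_max=√121=11, σ_min=√(1936/690561)=(44/831) → κ = 207.7500


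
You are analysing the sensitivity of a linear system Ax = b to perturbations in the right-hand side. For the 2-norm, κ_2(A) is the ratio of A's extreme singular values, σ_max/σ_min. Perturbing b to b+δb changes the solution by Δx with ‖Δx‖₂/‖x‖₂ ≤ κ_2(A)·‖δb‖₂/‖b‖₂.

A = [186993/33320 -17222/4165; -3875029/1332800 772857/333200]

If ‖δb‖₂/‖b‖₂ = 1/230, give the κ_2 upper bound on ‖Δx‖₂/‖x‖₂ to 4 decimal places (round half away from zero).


0.2727

M = AᵀA = [245543463769/6146560000 -46021115277/1536640000; -46021115277/1536640000 8635053841/384160000]. tr(M)=15348173009/245862400, det(M)=38950081/39337984
char-poly roots: 6241/100 and 156025/9834496
so κ_2 = √((6241/100) / (156025/9834496)) = 62.7200
perturbation bound = 62.7200·1/230 = 0.2727


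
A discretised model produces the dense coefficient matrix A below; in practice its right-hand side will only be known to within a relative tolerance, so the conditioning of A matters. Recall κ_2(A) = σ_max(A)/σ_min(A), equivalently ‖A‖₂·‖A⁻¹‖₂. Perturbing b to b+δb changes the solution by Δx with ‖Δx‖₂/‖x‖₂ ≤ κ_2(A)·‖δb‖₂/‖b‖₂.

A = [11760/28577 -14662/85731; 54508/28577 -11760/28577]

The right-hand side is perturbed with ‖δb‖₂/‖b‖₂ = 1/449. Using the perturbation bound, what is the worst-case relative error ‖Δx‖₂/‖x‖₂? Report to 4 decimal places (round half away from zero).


form AᵀA = [1849744/485809 -415520/485809; -415520/485809 868324/4372281] with trace 10420/2601 and determinant 64/2601
char-poly roots: 4 and 16/2601
κ = σ_max/σ_min = 2/(4/51) = 25.5000
perturbation bound = 25.5000·1/449 = 0.0568

0.0568


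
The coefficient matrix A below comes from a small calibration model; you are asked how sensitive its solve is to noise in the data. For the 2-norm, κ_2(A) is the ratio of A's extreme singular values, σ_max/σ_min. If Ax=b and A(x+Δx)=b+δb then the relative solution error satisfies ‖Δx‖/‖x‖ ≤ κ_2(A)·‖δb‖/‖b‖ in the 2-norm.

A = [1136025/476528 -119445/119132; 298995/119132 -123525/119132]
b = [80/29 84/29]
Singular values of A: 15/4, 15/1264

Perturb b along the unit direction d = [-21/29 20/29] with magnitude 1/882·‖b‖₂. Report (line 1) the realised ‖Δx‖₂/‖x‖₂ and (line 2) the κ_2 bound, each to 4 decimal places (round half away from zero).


from the listed singular values, σ₁ = 15/4, σ_n = 15/1264
κ_2(A) = (15/4) / (15/1264) = 316.0000
κ_2(A)·‖δb‖/‖b‖ = 0.3583
solve Ax = b  →  x = [0.9846 -0.4103]
‖b‖₂ = 4.0000 and ‖x‖₂ = 1.0667
re-solving with b+δb shifts x by Δx of norm 0.3822
realised ‖Δx‖/‖x‖ = 0.3583
realised/bound = 1 exactly: the bound is attained for this b and d

0.3583
0.3583


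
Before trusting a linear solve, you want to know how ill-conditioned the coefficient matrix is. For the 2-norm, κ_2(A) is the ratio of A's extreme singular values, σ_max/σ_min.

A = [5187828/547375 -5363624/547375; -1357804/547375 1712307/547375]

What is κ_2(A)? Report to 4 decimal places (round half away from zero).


37.7500

AᵀA = [46011505696/479391025 -1929634308/19175641; -1929634308/19175641 50720732281/479391025]; tr = 115020497/570025, det = 406586896/14250625
char-poly roots: 5041/25 and 80656/570025
κ = σ_max/σ_min = (71/5)/(284/755) = 37.7500


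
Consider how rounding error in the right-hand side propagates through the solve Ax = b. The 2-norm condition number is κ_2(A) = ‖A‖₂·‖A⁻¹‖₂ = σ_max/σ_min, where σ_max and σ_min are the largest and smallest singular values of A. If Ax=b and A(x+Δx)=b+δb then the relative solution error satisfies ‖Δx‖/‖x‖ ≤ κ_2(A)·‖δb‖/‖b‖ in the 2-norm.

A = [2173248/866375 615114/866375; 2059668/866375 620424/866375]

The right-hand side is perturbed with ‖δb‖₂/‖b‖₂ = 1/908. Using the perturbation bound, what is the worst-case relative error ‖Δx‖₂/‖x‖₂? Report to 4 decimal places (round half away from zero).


0.1316

M = AᵀA = [10660213008/892515625 3108992544/892515625; 3108992544/892515625 907599492/892515625]. tr(M)=740340/57121, det(M)=419904/35700625
eigenvalues of AᵀA: λ = (tr ± √(tr²−4·det))/2 = 324/25, 1296/1428025
κ_2(A) = √(λ_max/λ_min) = √((324/25) / (1296/1428025)) = 119.5000
worst-case relative error ≤ 119.5000 × 1/908 = 0.1316


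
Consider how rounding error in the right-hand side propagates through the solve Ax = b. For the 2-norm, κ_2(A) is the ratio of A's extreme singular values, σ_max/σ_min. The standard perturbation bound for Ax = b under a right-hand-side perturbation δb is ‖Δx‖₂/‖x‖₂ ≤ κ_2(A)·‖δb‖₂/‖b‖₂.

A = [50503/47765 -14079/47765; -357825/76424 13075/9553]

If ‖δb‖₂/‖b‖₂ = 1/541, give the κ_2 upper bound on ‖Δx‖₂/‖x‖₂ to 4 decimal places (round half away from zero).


M = AᵀA = [2001310921/86862400 -72963891/10857800; -72963891/10857800 2660386/1357225]. tr(M)=86863025/3474496, det(M)=15625/3474496
eigenvalues of AᵀA: λ = (tr ± √(tr²−4·det))/2 = 25, 625/3474496
κ_2(A) = √(λ_max/λ_min) = √(25 / (625/3474496)) = 372.8000
perturbation bound = 372.8000·1/541 = 0.6891

0.6891


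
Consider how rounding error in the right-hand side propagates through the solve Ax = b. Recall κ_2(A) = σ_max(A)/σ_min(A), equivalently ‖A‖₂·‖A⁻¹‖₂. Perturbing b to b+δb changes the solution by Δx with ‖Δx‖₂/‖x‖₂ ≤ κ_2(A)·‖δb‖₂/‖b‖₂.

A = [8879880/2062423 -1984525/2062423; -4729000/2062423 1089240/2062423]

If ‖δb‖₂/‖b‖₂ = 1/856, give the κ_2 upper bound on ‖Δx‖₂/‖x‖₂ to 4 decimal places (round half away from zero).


M = AᵀA = [350227369600/14718299761 -78800553000/14718299761; -78800553000/14718299761 17732814025/14718299761]. tr(M)=218893625/8755681, det(M)=40000/8755681
eigenvalues of AᵀA: λ = (tr ± √(tr²−4·det))/2 = 25, 1600/8755681
σ_max=√25=5, σ_min=√(1600/8755681)=(40/2959) → κ = 369.8750
worst-case relative error ≤ 369.8750 × 1/856 = 0.4321

0.4321


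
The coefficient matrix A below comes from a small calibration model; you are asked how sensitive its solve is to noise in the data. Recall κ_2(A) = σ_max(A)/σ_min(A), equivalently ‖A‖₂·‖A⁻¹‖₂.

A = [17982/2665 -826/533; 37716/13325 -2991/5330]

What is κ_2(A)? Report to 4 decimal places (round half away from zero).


form AᵀA = [56250324/1050625 -2530962/210125; -2530962/210125 456649/168100] with trace 140641/2500 and determinant 9/25
eigenvalues of AᵀA: λ = (tr ± √(tr²−4·det))/2 = 225/4, 4/625
σ_max=√(225/4)=(15/2), σ_min=√(4/625)=(2/25) → κ = 93.7500

93.7500


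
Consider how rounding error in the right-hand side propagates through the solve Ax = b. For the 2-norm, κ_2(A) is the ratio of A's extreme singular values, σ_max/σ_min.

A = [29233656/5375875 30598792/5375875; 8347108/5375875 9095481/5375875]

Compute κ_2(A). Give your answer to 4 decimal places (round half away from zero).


M = AᵀA = [1478849368144/46240051225 62107873380/1849602049; 62107873380/1849602049 1630422154369/46240051225]. tr(M)=3697112393/54982225, det(M)=180848704/1374555625
eigenvalues of AᵀA: λ = (tr ± √(tr²−4·det))/2 = 1681/25, 107584/54982225
κ = σ_max/σ_min = (41/5)/(328/7415) = 185.3750

185.3750


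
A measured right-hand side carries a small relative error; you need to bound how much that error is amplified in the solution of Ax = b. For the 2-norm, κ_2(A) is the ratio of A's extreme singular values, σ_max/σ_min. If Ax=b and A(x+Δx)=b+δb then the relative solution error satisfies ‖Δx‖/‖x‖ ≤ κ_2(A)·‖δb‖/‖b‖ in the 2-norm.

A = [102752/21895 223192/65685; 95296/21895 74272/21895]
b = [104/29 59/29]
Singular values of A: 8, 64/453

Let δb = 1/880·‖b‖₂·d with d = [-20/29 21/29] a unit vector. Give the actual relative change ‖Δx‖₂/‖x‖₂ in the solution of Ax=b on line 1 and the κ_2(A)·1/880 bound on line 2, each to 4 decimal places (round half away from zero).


0.0047
0.0643

largest singular value 8, smallest 64/453
κ = σ_max/σ_min = 8/(64/453) = 56.6250
perturbation bound = 56.6250·1/880 = 0.0643
solve Ax = b  →  x = [4.6469 -5.3625]
2-norm of b is 4.1231; of x, 7.0958
with δb = [-0.0032 0.0034], A·Δx = δb → ‖Δx‖ = 0.0332
relative error = 0.0047
realised/bound (from unrounded values) ≈ 0.0726


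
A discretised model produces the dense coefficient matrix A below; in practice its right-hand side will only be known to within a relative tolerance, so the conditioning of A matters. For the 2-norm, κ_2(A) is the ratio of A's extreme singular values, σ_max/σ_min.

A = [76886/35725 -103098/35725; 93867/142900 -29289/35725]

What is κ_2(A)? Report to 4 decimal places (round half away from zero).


107.1750

AᵀA = [165430921/32672656 -55130307/8168164; -55130307/8168164 18379269/2042041]; tr = 459499225/32672656, det = 140625/8168164
eigenvalues of AᵀA: λ = (tr ± √(tr²−4·det))/2 = 225/16, 2500/2042041
σ_max=√(225/16)=(15/4), σ_min=√(2500/2042041)=(50/1429) → κ = 107.1750


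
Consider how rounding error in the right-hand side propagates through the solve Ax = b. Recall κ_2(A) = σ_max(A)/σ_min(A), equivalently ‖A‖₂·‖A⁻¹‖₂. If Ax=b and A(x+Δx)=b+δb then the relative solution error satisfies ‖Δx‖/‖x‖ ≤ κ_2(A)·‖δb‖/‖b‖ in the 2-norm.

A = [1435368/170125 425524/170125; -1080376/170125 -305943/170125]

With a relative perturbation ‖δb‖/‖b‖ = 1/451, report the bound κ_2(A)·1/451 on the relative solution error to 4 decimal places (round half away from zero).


0.3772

M = AᵀA = [129099743872/1157700625 37652680296/1157700625; 37652680296/1157700625 10986871753/1157700625]. tr(M)=224138585/1852321, det(M)=937024/1852321
solving λ² − 224138585/1852321·λ + 937024/1852321 = 0 gives λ = 121, 7744/1852321
so κ_2 = √(121 / (7744/1852321)) = 170.1250
κ_2(A)·‖δb‖/‖b‖ = 0.3772


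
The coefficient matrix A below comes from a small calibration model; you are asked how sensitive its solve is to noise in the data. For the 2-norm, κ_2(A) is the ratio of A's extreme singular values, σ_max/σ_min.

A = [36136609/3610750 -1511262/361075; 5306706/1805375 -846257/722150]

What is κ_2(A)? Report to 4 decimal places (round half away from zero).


222.2000

M = AᵀA = [2269598438881/20860024900 -47282176872/1043001245; -47282176872/1043001245 15762883585/834400996]. tr(M)=7880682037/61716050, det(M)=163047361/493728400
char-poly roots: 12769/100 and 12769/4937284
κ = σ_max/σ_min = (113/10)/(113/2222) = 222.2000


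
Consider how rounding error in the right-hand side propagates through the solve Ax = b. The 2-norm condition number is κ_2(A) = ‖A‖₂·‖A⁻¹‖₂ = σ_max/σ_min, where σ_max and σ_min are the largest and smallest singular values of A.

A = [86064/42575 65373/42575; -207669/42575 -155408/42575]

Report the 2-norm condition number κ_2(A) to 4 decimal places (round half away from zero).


AᵀA = [299014353/10725625 224258496/10725625; 224258496/10725625 168196897/10725625]; tr = 747538/17161, det = 131769/10725625
solving λ² − 747538/17161·λ + 131769/10725625 = 0 gives λ = 1089/25, 121/429025
κ_2(A) = √(λ_max/λ_min) = √((1089/25) / (121/429025)) = 393.0000

393.0000


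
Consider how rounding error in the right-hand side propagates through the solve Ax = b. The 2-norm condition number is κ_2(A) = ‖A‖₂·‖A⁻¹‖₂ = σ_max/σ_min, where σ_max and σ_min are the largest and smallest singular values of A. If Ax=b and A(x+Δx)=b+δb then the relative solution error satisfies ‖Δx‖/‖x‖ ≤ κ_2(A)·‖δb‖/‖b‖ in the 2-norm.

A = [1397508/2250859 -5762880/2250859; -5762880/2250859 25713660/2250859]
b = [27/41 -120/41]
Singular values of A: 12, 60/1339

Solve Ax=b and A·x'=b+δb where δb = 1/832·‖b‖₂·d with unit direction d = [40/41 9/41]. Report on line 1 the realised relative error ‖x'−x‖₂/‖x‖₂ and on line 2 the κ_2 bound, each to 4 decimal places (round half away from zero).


0.3219
0.3219

largest singular value 12, smallest 60/1339
κ = σ_max/σ_min = 12/(60/1339) = 267.8000
perturbation bound = 267.8000·1/832 = 0.3219
solve Ax = b  →  x = [0.0549 -0.2439]
‖b‖₂ = 3.0000 and ‖x‖₂ = 0.2500
δb = ε·‖b‖·d = [0.0035 0.0008]; solving A·Δx = δb gives ‖Δx‖ = 0.0805
dividing the unrounded norms, ‖Δx‖/‖x‖ = 0.3219
realised/bound = 1 exactly: the bound is attained for this b and d


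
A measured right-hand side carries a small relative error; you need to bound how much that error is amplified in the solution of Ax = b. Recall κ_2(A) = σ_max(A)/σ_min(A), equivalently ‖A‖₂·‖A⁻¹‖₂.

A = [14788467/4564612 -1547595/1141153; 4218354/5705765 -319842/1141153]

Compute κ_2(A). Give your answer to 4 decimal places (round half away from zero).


137.0240

M = AᵀA = [3421880471601/309870355600 -71284720437/15493517780; -71284720437/15493517780 1485633069/774675889]. tr(M)=23764104729/1833552400, det(M)=164025/18335524
λ_max, λ_min = (23764104729/1833552400 ± √564612374197916163441/3361914403545760000)/2 = 324/25, 50625/73342096
σ_max=√(324/25)=(18/5), σ_min=√(50625/73342096)=(225/8564) → κ = 137.0240


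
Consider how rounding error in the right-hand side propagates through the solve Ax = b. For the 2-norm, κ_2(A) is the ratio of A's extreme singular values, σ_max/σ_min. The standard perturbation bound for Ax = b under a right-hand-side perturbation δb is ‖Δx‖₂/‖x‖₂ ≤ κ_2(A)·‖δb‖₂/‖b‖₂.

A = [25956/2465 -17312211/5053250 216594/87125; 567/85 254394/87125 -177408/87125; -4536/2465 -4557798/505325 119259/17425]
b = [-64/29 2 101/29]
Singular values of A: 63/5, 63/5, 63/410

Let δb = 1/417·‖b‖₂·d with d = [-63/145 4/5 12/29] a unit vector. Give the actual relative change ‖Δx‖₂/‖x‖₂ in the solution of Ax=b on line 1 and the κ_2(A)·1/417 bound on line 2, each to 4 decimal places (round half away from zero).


σ_max = 63/5, σ_min = 63/410
κ_2(A) = (63/5) / (63/410) = 82.0000
bound on ‖Δx‖/‖x‖: κ·ε = 82.0000·1/417 = 0.1966
solve Ax = b  →  x = [-0.1027 15.5033 20.9122]
‖b‖₂ = 4.5826 and ‖x‖₂ = 26.0324
re-solving with b+δb shifts x by Δx of norm 0.0715
dividing the unrounded norms, ‖Δx‖/‖x‖ = 0.0027
so the bound overstates the realised error by a factor of ≈ 71.5771 (computed from the unrounded values)

0.0027
0.1966


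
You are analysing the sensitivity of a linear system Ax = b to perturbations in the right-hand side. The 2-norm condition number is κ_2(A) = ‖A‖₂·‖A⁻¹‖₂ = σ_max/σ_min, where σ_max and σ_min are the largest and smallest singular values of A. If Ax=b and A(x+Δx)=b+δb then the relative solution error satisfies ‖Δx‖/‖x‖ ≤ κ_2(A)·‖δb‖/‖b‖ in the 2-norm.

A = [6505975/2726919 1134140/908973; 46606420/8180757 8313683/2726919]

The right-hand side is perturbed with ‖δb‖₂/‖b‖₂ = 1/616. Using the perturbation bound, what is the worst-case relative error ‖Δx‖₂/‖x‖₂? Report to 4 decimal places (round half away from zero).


0.4807

AᵀA = [15107146636225/396004645521 2685675621440/132001548507; 2685675621440/132001548507 477478028881/44000516169]; tr = 67143421786/1370258289, det = 37515625/1370258289
char-poly roots: 49 and 765625/1370258289
κ = σ_max/σ_min = 7/(875/37017) = 296.1360
κ_2(A)·‖δb‖/‖b‖ = 0.4807


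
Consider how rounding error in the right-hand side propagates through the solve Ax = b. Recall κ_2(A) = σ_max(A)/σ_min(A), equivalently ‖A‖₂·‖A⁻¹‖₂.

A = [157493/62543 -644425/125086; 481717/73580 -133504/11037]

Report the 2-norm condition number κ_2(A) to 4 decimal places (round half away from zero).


AᵀA = [455529198209/9258288400 -63996136379/694371630; -63996136379/694371630 144031407409/833245956]; tr = 64023887629/288320400, det = 492884401/46131264
char-poly roots: 22201/100 and 555025/11532816
κ = σ_max/σ_min = (149/10)/(745/3396) = 67.9200

67.9200


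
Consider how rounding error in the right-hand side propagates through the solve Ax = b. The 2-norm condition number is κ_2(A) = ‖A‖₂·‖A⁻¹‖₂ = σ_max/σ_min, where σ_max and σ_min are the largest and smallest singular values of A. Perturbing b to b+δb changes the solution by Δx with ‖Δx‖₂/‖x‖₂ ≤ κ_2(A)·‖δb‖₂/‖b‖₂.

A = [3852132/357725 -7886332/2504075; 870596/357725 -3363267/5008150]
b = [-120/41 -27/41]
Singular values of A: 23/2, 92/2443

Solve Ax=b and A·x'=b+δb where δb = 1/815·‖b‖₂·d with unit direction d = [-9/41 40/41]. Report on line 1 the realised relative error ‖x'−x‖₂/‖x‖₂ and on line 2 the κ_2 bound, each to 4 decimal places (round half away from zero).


from the listed singular values, σ₁ = 23/2, σ_n = 92/2443
κ_2(A) = (23/2) / (92/2443) = 305.3750
worst-case relative error ≤ 305.3750 × 1/815 = 0.3747
solve Ax = b  →  x = [-0.2504 0.0730]
‖b‖₂ = 3.0000 and ‖x‖₂ = 0.2609
with δb = [-0.0008 0.0036], A·Δx = δb → ‖Δx‖ = 0.0977
relative error = 0.3747
realised/bound = 1 exactly: the bound is attained for this b and d

0.3747
0.3747


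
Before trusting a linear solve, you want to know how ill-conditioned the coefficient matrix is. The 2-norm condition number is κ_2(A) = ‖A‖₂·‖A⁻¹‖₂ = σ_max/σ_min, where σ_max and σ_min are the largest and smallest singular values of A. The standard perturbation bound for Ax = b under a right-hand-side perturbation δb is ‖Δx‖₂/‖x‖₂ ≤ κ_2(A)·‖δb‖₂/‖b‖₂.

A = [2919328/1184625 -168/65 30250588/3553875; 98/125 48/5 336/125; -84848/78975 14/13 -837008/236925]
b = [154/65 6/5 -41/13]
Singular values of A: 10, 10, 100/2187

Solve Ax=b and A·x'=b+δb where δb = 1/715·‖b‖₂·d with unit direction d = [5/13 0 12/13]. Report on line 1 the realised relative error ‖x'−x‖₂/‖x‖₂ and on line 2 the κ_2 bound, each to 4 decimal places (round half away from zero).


largest singular value 10, smallest 100/2187
condition number: 10 ÷ (100/2187) = 218.7000
worst-case relative error ≤ 218.7000 × 1/715 = 0.3059
solve Ax = b  →  x = [42.0912 0.0200 -11.9016]
2-norm of b is 4.1231; of x, 43.7415
re-solving with b+δb shifts x by Δx of norm 0.1261
realised ‖Δx‖/‖x‖ = 0.0029
realised/bound (from unrounded values) ≈ 0.0094

0.0029
0.3059


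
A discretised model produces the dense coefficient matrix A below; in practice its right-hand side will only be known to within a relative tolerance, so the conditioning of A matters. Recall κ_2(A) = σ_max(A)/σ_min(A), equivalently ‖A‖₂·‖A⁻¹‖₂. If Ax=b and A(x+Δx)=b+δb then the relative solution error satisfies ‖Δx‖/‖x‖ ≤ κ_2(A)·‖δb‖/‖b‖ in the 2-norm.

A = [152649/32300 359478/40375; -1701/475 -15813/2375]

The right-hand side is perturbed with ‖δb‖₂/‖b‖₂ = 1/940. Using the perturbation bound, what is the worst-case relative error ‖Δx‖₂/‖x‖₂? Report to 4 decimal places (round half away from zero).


form AᵀA = [1467232137/41731600 1719358893/26082250; 1719358893/26082250 8059566501/65205625] with trace 573127569/3610000 and determinant 15752961/90250000
λ_max, λ_min = (573127569/3610000 ± √328466111437576161/13032100000000)/2 = 3969/25, 3969/3610000
κ_2(A) = √(λ_max/λ_min) = √((3969/25) / (3969/3610000)) = 380.0000
perturbation bound = 380.0000·1/940 = 0.4043

0.4043


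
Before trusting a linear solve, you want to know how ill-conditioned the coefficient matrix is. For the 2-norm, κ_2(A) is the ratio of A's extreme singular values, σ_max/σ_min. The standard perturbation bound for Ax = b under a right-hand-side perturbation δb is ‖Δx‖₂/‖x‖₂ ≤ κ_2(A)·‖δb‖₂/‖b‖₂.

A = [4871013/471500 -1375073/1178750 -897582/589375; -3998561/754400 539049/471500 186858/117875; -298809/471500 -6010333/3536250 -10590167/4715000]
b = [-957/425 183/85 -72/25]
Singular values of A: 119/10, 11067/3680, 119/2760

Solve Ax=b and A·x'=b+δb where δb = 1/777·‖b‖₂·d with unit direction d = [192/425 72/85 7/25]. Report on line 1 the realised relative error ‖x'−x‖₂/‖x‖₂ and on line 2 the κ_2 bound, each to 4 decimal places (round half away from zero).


0.1231
0.3552

from the listed singular values, σ₁ = 119/10, σ_n = 119/2760
κ = σ_max/σ_min = (119/10)/(119/2760) = 276.0000
κ_2(A)·‖δb‖/‖b‖ = 0.3552
solve Ax = b  →  x = [-0.0270 0.6171 0.8229]
‖b‖ = 4.2426, ‖x‖ = 1.0289
re-solving with b+δb shifts x by Δx of norm 0.1266
realised ‖Δx‖/‖x‖ = 0.1231
realised/bound (from unrounded values) ≈ 0.3465


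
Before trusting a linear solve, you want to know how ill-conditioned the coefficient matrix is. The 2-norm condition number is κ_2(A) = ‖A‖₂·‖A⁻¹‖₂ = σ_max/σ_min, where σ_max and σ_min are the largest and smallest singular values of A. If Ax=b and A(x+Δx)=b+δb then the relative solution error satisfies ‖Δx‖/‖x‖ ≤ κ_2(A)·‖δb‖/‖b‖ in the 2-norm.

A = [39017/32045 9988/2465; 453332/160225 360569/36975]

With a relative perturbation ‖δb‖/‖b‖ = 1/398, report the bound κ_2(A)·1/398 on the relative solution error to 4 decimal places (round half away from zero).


M = AᵀA = [1441231121/151905625 14821930816/455716875; 14821930816/455716875 152456036161/1367150625]. tr(M)=264683386/2187441, det(M)=366025/2187441
eigenvalues of AᵀA: λ = (tr ± √(tr²−4·det))/2 = 121, 3025/2187441
κ_2(A) = √(λ_max/λ_min) = √(121 / (3025/2187441)) = 295.8000
worst-case relative error ≤ 295.8000 × 1/398 = 0.7432

0.7432


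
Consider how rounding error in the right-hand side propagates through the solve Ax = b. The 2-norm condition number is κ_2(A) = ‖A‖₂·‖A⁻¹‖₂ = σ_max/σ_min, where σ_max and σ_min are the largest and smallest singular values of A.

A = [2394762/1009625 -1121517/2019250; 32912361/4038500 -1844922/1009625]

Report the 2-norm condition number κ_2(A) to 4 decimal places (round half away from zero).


form AᵀA = [1879970667489/26095171600 -2114952687/130475858; -2114952687/130475858 23796398601/6523792900] with trace 1174988853/15523600 and determinant 57289761/1552360000
char-poly roots: 7569/100 and 7569/15523600
so κ_2 = √((7569/100) / (7569/15523600)) = 394.0000

394.0000


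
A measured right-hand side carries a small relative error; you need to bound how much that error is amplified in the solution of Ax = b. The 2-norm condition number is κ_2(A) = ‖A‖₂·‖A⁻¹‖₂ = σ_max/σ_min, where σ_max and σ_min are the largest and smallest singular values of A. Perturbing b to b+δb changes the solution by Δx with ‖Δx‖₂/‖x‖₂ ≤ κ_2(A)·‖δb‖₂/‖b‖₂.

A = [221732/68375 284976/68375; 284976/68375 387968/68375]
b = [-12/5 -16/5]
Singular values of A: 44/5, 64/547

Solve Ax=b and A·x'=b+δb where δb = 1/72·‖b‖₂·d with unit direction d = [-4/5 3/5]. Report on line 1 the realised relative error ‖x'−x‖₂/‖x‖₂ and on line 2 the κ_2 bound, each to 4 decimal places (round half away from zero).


from the listed singular values, σ₁ = 44/5, σ_n = 64/547
κ = σ_max/σ_min = (44/5)/(64/547) = 75.2125
κ_2(A)·‖δb‖/‖b‖ = 1.0446
solve Ax = b  →  x = [-0.2727 -0.3636]
‖b‖₂ = 4.0000 and ‖x‖₂ = 0.4545
Δx = A⁻¹·δb where δb = 1/72·4.0000·d; ‖Δx‖ = 0.4748
relative error = 1.0446
tightness: 1.0446 against a bound of 1.0446; the bound is attained (ratio 1)

1.0446
1.0446


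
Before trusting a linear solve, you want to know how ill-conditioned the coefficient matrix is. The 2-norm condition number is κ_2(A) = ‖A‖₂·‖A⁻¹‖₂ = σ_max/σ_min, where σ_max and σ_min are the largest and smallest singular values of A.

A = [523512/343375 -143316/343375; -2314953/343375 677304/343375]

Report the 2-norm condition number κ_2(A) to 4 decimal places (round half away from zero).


268.0000

M = AᵀA = [3351024513/70140625 -977367384/70140625; -977367384/70140625 285116112/70140625]. tr(M)=232713/4489, det(M)=104976/2805625
solving λ² − 232713/4489·λ + 104976/2805625 = 0 gives λ = 1296/25, 81/112225
σ_max=√(1296/25)=(36/5), σ_min=√(81/112225)=(9/335) → κ = 268.0000


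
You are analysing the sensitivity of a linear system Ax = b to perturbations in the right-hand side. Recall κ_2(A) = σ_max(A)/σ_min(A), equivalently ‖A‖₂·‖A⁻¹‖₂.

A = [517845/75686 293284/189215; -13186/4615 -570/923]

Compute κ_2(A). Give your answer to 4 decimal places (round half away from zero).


AᵀA = [46586934841/847392100 104819238/8473921; 104819238/8473921 589759924/211848025]; tr = 29117177/504100, det = 130321/3150625
eigenvalues of AᵀA: λ = (tr ± √(tr²−4·det))/2 = 1444/25, 361/504100
so κ_2 = √((1444/25) / (361/504100)) = 284.0000

284.0000


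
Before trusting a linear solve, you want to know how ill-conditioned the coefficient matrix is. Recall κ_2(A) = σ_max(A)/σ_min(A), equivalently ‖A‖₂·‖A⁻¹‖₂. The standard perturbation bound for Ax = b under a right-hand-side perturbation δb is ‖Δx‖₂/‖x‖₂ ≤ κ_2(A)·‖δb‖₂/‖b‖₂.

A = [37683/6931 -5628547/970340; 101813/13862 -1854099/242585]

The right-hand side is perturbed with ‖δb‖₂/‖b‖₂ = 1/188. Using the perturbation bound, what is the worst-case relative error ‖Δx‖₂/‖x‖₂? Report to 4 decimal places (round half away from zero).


AᵀA = [16045920925/192155044 -117928659915/1345085308; -117928659915/1345085308 3467338838401/37662388624]; tr = 7862472461/44782864, det = 197262025/179131456
solving λ² − 7862472461/44782864·λ + 197262025/179131456 = 0 gives λ = 2809/16, 70225/11195716
κ_2(A) = √(λ_max/λ_min) = √((2809/16) / (70225/11195716)) = 167.3000
perturbation bound = 167.3000·1/188 = 0.8899

0.8899


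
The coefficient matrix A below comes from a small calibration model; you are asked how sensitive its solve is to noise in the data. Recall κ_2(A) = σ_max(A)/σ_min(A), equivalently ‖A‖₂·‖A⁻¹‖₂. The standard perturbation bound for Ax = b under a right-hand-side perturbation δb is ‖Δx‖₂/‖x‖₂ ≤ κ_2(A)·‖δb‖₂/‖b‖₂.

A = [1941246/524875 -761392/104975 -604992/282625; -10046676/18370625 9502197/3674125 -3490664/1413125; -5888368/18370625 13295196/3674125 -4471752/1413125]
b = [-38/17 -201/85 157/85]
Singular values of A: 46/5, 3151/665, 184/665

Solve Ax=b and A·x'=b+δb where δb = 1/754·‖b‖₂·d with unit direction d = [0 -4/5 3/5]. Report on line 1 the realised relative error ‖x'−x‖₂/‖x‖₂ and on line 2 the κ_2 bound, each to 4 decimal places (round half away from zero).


largest singular value 46/5, smallest 184/665
condition number: (46/5) ÷ (184/665) = 33.2500
perturbation bound = 33.2500·1/754 = 0.0441
solve Ax = b  →  x = [9.4699 4.1813 3.2385]
2-norm of b is 3.7417; of x, 10.8466
δb = ε·‖b‖·d = [0.0000 -0.0040 0.0030]; solving A·Δx = δb gives ‖Δx‖ = 0.0179
dividing the unrounded norms, ‖Δx‖/‖x‖ = 0.0017
tightness: 0.0017 against a bound of 0.0441 (unrounded ratio ≈ 0.0375)

0.0017
0.0441
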